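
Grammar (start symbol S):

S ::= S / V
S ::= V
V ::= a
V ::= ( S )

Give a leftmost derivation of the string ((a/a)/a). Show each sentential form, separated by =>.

S => V   [S ::= V]
V => (S)   [V ::= ( S )]
(S) => (S/V)   [S ::= S / V]
(S/V) => (V/V)   [S ::= V]
(V/V) => ((S)/V)   [V ::= ( S )]
((S)/V) => ((S/V)/V)   [S ::= S / V]
((S/V)/V) => ((V/V)/V)   [S ::= V]
((V/V)/V) => ((a/V)/V)   [V ::= a]
((a/V)/V) => ((a/a)/V)   [V ::= a]
((a/a)/V) => ((a/a)/a)   [V ::= a]

S => V => (S) => (S/V) => (V/V) => ((S)/V) => ((S/V)/V) => ((V/V)/V) => ((a/V)/V) => ((a/a)/V) => ((a/a)/a)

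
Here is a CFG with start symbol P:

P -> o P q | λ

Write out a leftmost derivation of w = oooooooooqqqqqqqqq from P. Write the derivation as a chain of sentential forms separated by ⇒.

P⇒oPq⇒ooPqq⇒oooPqqq⇒ooooPqqqq⇒oooooPqqqqq⇒ooooooPqqqqqq⇒oooooooPqqqqqqq⇒ooooooooPqqqqqqqq⇒oooooooooPqqqqqqqqq⇒oooooooooqqqqqqqqq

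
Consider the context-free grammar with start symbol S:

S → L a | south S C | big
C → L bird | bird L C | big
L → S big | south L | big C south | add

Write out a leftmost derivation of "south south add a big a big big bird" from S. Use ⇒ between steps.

S ⇒ south S C   [S → south S C]
south S C ⇒ south L a C   [S → L a]
south L a C ⇒ south S big a C   [L → S big]
south S big a C ⇒ south L a big a C   [S → L a]
south L a big a C ⇒ south south L a big a C   [L → south L]
south south L a big a C ⇒ south south add a big a C   [L → add]
south south add a big a C ⇒ south south add a big a L bird   [C → L bird]
south south add a big a L bird ⇒ south south add a big a S big bird   [L → S big]
south south add a big a S big bird ⇒ south south add a big a big big bird   [S → big]

S ⇒ south S C ⇒ south L a C ⇒ south S big a C ⇒ south L a big a C ⇒ south south L a big a C ⇒ south south add a big a C ⇒ south south add a big a L bird ⇒ south south add a big a S big bird ⇒ south south add a big a big big bird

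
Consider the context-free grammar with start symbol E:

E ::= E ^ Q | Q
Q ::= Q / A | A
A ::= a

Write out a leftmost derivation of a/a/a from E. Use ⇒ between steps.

E⇒Q⇒Q/A⇒Q/A/A⇒A/A/A⇒a/A/A⇒a/a/A⇒a/a/a

E ⇒ Q   [E ::= Q]
Q ⇒ Q/A   [Q ::= Q / A]
Q/A ⇒ Q/A/A   [Q ::= Q / A]
Q/A/A ⇒ A/A/A   [Q ::= A]
A/A/A ⇒ a/A/A   [A ::= a]
a/A/A ⇒ a/a/A   [A ::= a]
a/a/A ⇒ a/a/a   [A ::= a]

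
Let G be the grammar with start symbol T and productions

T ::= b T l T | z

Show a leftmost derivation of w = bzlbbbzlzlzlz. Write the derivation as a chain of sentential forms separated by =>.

T => bTlT => bzlT => bzlbTlT => bzlbbTlTlT => bzlbbbTlTlTlT => bzlbbbzlTlTlT => bzlbbbzlzlTlT => bzlbbbzlzlzlT => bzlbbbzlzlzlz

T => bTlT   [T ::= b T l T]
bTlT => bzlT   [T ::= z]
bzlT => bzlbTlT   [T ::= b T l T]
bzlbTlT => bzlbbTlTlT   [T ::= b T l T]
bzlbbTlTlT => bzlbbbTlTlTlT   [T ::= b T l T]
bzlbbbTlTlTlT => bzlbbbzlTlTlT   [T ::= z]
bzlbbbzlTlTlT => bzlbbbzlzlTlT   [T ::= z]
bzlbbbzlzlTlT => bzlbbbzlzlzlT   [T ::= z]
bzlbbbzlzlzlT => bzlbbbzlzlzlz   [T ::= z]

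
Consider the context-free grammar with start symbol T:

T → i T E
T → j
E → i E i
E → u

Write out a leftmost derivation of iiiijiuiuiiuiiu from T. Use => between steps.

T => iTE   [T → i T E]
iTE => iiTEE   [T → i T E]
iiTEE => iiiTEEE   [T → i T E]
iiiTEEE => iiiiTEEEE   [T → i T E]
iiiiTEEEE => iiiijEEEE   [T → j]
iiiijEEEE => iiiijiEiEEE   [E → i E i]
iiiijiEiEEE => iiiijiuiEEE   [E → u]
iiiijiuiEEE => iiiijiuiuEE   [E → u]
iiiijiuiuEE => iiiijiuiuiEiE   [E → i E i]
iiiijiuiuiEiE => iiiijiuiuiiEiiE   [E → i E i]
iiiijiuiuiiEiiE => iiiijiuiuiiuiiE   [E → u]
iiiijiuiuiiuiiE => iiiijiuiuiiuiiu   [E → u]

T=>iTE=>iiTEE=>iiiTEEE=>iiiiTEEEE=>iiiijEEEE=>iiiijiEiEEE=>iiiijiuiEEE=>iiiijiuiuEE=>iiiijiuiuiEiE=>iiiijiuiuiiEiiE=>iiiijiuiuiiuiiE=>iiiijiuiuiiuiiu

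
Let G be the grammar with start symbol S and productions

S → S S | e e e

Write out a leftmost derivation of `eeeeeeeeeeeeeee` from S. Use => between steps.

S=>SS=>SSS=>SSSS=>eeeSSS=>eeeSSSS=>eeeeeeSSS=>eeeeeeeeeSS=>eeeeeeeeeeeeS=>eeeeeeeeeeeeeee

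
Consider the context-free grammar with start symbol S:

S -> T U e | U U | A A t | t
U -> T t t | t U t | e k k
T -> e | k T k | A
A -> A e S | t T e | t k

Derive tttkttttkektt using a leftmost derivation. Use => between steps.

S=>UU=>tUtU=>ttUttU=>ttTttttU=>ttAttttU=>tttkttttU=>tttkttttTtt=>tttkttttkTktt=>tttkttttkektt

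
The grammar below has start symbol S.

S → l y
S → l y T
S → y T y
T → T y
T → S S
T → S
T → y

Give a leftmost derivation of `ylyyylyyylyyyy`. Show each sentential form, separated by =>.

S => yTy   [S → y T y]
yTy => ySSy   [T → S S]
ySSy => ylySy   [S → l y]
ylySy => ylyyTyy   [S → y T y]
ylyyTyy => ylyyTyyy   [T → T y]
ylyyTyyy => ylyySSyyy   [T → S S]
ylyySSyyy => ylyyyTySyyy   [S → y T y]
ylyyyTySyyy => ylyyySySyyy   [T → S]
ylyyySySyyy => ylyyylyTySyyy   [S → l y T]
ylyyylyTySyyy => ylyyylyyySyyy   [T → y]
ylyyylyyySyyy => ylyyylyyylyyyy   [S → l y]

S => yTy => ySSy => ylySy => ylyyTyy => ylyyTyyy => ylyySSyyy => ylyyyTySyyy => ylyyySySyyy => ylyyylyTySyyy => ylyyylyyySyyy => ylyyylyyylyyyy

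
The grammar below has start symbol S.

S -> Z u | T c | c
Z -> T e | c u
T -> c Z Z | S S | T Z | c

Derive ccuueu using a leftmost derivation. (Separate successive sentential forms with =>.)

S => Zu   [S -> Z u]
Zu => Teu   [Z -> T e]
Teu => SSeu   [T -> S S]
SSeu => cSeu   [S -> c]
cSeu => cZueu   [S -> Z u]
cZueu => ccuueu   [Z -> c u]

S=>Zu=>Teu=>SSeu=>cSeu=>cZueu=>ccuueu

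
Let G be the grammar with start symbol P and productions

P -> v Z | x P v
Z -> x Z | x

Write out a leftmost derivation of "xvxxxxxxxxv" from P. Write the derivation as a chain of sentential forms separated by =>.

P => xPv   [P -> x P v]
xPv => xvZv   [P -> v Z]
xvZv => xvxZv   [Z -> x Z]
xvxZv => xvxxZv   [Z -> x Z]
xvxxZv => xvxxxZv   [Z -> x Z]
xvxxxZv => xvxxxxZv   [Z -> x Z]
xvxxxxZv => xvxxxxxZv   [Z -> x Z]
xvxxxxxZv => xvxxxxxxZv   [Z -> x Z]
xvxxxxxxZv => xvxxxxxxxZv   [Z -> x Z]
xvxxxxxxxZv => xvxxxxxxxxv   [Z -> x]

P=>xPv=>xvZv=>xvxZv=>xvxxZv=>xvxxxZv=>xvxxxxZv=>xvxxxxxZv=>xvxxxxxxZv=>xvxxxxxxxZv=>xvxxxxxxxxv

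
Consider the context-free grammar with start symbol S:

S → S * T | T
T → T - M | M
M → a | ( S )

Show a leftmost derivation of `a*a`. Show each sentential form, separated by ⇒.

S⇒S*T⇒T*T⇒M*T⇒a*T⇒a*M⇒a*a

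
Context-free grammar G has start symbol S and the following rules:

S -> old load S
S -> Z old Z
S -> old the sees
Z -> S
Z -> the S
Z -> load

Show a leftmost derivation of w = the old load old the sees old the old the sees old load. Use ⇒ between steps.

S ⇒ Z old Z   [S -> Z old Z]
Z old Z ⇒ the S old Z   [Z -> the S]
the S old Z ⇒ the old load S old Z   [S -> old load S]
the old load S old Z ⇒ the old load old the sees old Z   [S -> old the sees]
the old load old the sees old Z ⇒ the old load old the sees old S   [Z -> S]
the old load old the sees old S ⇒ the old load old the sees old Z old Z   [S -> Z old Z]
the old load old the sees old Z old Z ⇒ the old load old the sees old the S old Z   [Z -> the S]
the old load old the sees old the S old Z ⇒ the old load old the sees old the old the sees old Z   [S -> old the sees]
the old load old the sees old the old the sees old Z ⇒ the old load old the sees old the old the sees old load   [Z -> load]

S ⇒ Z old Z ⇒ the S old Z ⇒ the old load S old Z ⇒ the old load old the sees old Z ⇒ the old load old the sees old S ⇒ the old load old the sees old Z old Z ⇒ the old load old the sees old the S old Z ⇒ the old load old the sees old the old the sees old Z ⇒ the old load old the sees old the old the sees old load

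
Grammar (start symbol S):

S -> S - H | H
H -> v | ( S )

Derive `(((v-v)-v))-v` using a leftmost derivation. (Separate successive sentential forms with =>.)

S => S-H => H-H => (S)-H => (H)-H => ((S))-H => ((S-H))-H => ((H-H))-H => (((S)-H))-H => (((S-H)-H))-H => (((H-H)-H))-H => (((v-H)-H))-H => (((v-v)-H))-H => (((v-v)-v))-H => (((v-v)-v))-v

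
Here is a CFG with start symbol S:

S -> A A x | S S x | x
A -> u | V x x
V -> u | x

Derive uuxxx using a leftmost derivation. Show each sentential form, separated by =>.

S=>AAx=>uAx=>uVxxx=>uuxxx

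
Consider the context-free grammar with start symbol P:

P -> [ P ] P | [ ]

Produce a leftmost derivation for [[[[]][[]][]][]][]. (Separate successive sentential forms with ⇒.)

P ⇒ [P]P   [P -> [ P ] P]
[P]P ⇒ [[P]P]P   [P -> [ P ] P]
[[P]P]P ⇒ [[[P]P]P]P   [P -> [ P ] P]
[[[P]P]P]P ⇒ [[[[]]P]P]P   [P -> [ ]]
[[[[]]P]P]P ⇒ [[[[]][P]P]P]P   [P -> [ P ] P]
[[[[]][P]P]P]P ⇒ [[[[]][[]]P]P]P   [P -> [ ]]
[[[[]][[]]P]P]P ⇒ [[[[]][[]][]]P]P   [P -> [ ]]
[[[[]][[]][]]P]P ⇒ [[[[]][[]][]][]]P   [P -> [ ]]
[[[[]][[]][]][]]P ⇒ [[[[]][[]][]][]][]   [P -> [ ]]

P ⇒ [P]P ⇒ [[P]P]P ⇒ [[[P]P]P]P ⇒ [[[[]]P]P]P ⇒ [[[[]][P]P]P]P ⇒ [[[[]][[]]P]P]P ⇒ [[[[]][[]][]]P]P ⇒ [[[[]][[]][]][]]P ⇒ [[[[]][[]][]][]][]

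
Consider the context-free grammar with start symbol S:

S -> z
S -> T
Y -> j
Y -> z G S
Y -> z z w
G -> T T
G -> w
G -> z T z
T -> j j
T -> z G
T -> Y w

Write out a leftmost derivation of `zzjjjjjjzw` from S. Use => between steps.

S => T => Yw => zGSw => zTTSw => zzGTSw => zzTTTSw => zzjjTTSw => zzjjjjTSw => zzjjjjjjSw => zzjjjjjjzw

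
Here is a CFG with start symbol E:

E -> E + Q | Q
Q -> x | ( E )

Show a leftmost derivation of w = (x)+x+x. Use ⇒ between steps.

E ⇒ E+Q   [E -> E + Q]
E+Q ⇒ E+Q+Q   [E -> E + Q]
E+Q+Q ⇒ Q+Q+Q   [E -> Q]
Q+Q+Q ⇒ (E)+Q+Q   [Q -> ( E )]
(E)+Q+Q ⇒ (Q)+Q+Q   [E -> Q]
(Q)+Q+Q ⇒ (x)+Q+Q   [Q -> x]
(x)+Q+Q ⇒ (x)+x+Q   [Q -> x]
(x)+x+Q ⇒ (x)+x+x   [Q -> x]

E ⇒ E+Q ⇒ E+Q+Q ⇒ Q+Q+Q ⇒ (E)+Q+Q ⇒ (Q)+Q+Q ⇒ (x)+Q+Q ⇒ (x)+x+Q ⇒ (x)+x+x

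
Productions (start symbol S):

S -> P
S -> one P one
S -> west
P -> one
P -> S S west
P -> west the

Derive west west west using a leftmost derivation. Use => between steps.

S => P => S S west => west S west => west west west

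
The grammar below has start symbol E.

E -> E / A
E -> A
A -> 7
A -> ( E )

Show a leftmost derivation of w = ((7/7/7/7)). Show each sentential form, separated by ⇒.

E ⇒ A   [E -> A]
A ⇒ (E)   [A -> ( E )]
(E) ⇒ (A)   [E -> A]
(A) ⇒ ((E))   [A -> ( E )]
((E)) ⇒ ((E/A))   [E -> E / A]
((E/A)) ⇒ ((E/A/A))   [E -> E / A]
((E/A/A)) ⇒ ((E/A/A/A))   [E -> E / A]
((E/A/A/A)) ⇒ ((A/A/A/A))   [E -> A]
((A/A/A/A)) ⇒ ((7/A/A/A))   [A -> 7]
((7/A/A/A)) ⇒ ((7/7/A/A))   [A -> 7]
((7/7/A/A)) ⇒ ((7/7/7/A))   [A -> 7]
((7/7/7/A)) ⇒ ((7/7/7/7))   [A -> 7]

E ⇒ A ⇒ (E) ⇒ (A) ⇒ ((E)) ⇒ ((E/A)) ⇒ ((E/A/A)) ⇒ ((E/A/A/A)) ⇒ ((A/A/A/A)) ⇒ ((7/A/A/A)) ⇒ ((7/7/A/A)) ⇒ ((7/7/7/A)) ⇒ ((7/7/7/7))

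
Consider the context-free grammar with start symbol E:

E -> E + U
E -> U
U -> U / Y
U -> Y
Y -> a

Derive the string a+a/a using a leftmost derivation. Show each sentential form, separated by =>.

E => E+U   [E -> E + U]
E+U => U+U   [E -> U]
U+U => Y+U   [U -> Y]
Y+U => a+U   [Y -> a]
a+U => a+U/Y   [U -> U / Y]
a+U/Y => a+Y/Y   [U -> Y]
a+Y/Y => a+a/Y   [Y -> a]
a+a/Y => a+a/a   [Y -> a]

E=>E+U=>U+U=>Y+U=>a+U=>a+U/Y=>a+Y/Y=>a+a/Y=>a+a/a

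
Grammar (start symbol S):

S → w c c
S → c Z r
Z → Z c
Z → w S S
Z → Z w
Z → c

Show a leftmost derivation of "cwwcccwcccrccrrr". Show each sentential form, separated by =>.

S => cZr => cwSSr => cwwccSr => cwwcccZrr => cwwcccwSSrr => cwwcccwcZrSrr => cwwcccwcZcrSrr => cwwcccwcccrSrr => cwwcccwcccrcZrrr => cwwcccwcccrccrrr

S => cZr   [S → c Z r]
cZr => cwSSr   [Z → w S S]
cwSSr => cwwccSr   [S → w c c]
cwwccSr => cwwcccZrr   [S → c Z r]
cwwcccZrr => cwwcccwSSrr   [Z → w S S]
cwwcccwSSrr => cwwcccwcZrSrr   [S → c Z r]
cwwcccwcZrSrr => cwwcccwcZcrSrr   [Z → Z c]
cwwcccwcZcrSrr => cwwcccwcccrSrr   [Z → c]
cwwcccwcccrSrr => cwwcccwcccrcZrrr   [S → c Z r]
cwwcccwcccrcZrrr => cwwcccwcccrccrrr   [Z → c]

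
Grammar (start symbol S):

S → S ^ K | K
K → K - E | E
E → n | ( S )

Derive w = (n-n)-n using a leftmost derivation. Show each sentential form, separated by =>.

S => K => K-E => E-E => (S)-E => (K)-E => (K-E)-E => (E-E)-E => (n-E)-E => (n-n)-E => (n-n)-n

S => K   [S → K]
K => K-E   [K → K - E]
K-E => E-E   [K → E]
E-E => (S)-E   [E → ( S )]
(S)-E => (K)-E   [S → K]
(K)-E => (K-E)-E   [K → K - E]
(K-E)-E => (E-E)-E   [K → E]
(E-E)-E => (n-E)-E   [E → n]
(n-E)-E => (n-n)-E   [E → n]
(n-n)-E => (n-n)-n   [E → n]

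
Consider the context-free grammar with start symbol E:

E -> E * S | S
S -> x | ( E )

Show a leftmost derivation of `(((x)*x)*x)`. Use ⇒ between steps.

E⇒S⇒(E)⇒(E*S)⇒(S*S)⇒((E)*S)⇒((E*S)*S)⇒((S*S)*S)⇒(((E)*S)*S)⇒(((S)*S)*S)⇒(((x)*S)*S)⇒(((x)*x)*S)⇒(((x)*x)*x)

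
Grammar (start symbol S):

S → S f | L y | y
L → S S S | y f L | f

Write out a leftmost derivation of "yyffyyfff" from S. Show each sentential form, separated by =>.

S => Sf => Sff => Sfff => Lyfff => SSSyfff => ySSyfff => ySfSyfff => yyfSyfff => yyfLyyfff => yyffyyfff

S => Sf   [S → S f]
Sf => Sff   [S → S f]
Sff => Sfff   [S → S f]
Sfff => Lyfff   [S → L y]
Lyfff => SSSyfff   [L → S S S]
SSSyfff => ySSyfff   [S → y]
ySSyfff => ySfSyfff   [S → S f]
ySfSyfff => yyfSyfff   [S → y]
yyfSyfff => yyfLyyfff   [S → L y]
yyfLyyfff => yyffyyfff   [L → f]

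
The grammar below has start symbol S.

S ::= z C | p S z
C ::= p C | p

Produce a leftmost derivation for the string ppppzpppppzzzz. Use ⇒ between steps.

S⇒pSz⇒ppSzz⇒pppSzzz⇒ppppSzzzz⇒ppppzCzzzz⇒ppppzpCzzzz⇒ppppzppCzzzz⇒ppppzpppCzzzz⇒ppppzppppCzzzz⇒ppppzpppppzzzz

S ⇒ pSz   [S ::= p S z]
pSz ⇒ ppSzz   [S ::= p S z]
ppSzz ⇒ pppSzzz   [S ::= p S z]
pppSzzz ⇒ ppppSzzzz   [S ::= p S z]
ppppSzzzz ⇒ ppppzCzzzz   [S ::= z C]
ppppzCzzzz ⇒ ppppzpCzzzz   [C ::= p C]
ppppzpCzzzz ⇒ ppppzppCzzzz   [C ::= p C]
ppppzppCzzzz ⇒ ppppzpppCzzzz   [C ::= p C]
ppppzpppCzzzz ⇒ ppppzppppCzzzz   [C ::= p C]
ppppzppppCzzzz ⇒ ppppzpppppzzzz   [C ::= p]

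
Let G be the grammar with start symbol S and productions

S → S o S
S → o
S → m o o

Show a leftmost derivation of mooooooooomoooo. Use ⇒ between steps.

S ⇒ SoS ⇒ SoSoS ⇒ SoSoSoS ⇒ SoSoSoSoS ⇒ moooSoSoSoS ⇒ moooSoSoSoSoS ⇒ moooooSoSoSoS ⇒ moooooooSoSoS ⇒ moooooooooSoS ⇒ mooooooooomoooS ⇒ mooooooooomoooo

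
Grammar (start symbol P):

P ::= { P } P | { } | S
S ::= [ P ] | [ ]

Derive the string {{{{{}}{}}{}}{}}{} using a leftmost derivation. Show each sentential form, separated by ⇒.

P ⇒ {P}P ⇒ {{P}P}P ⇒ {{{P}P}P}P ⇒ {{{{P}P}P}P}P ⇒ {{{{{}}P}P}P}P ⇒ {{{{{}}{}}P}P}P ⇒ {{{{{}}{}}{}}P}P ⇒ {{{{{}}{}}{}}{}}P ⇒ {{{{{}}{}}{}}{}}{}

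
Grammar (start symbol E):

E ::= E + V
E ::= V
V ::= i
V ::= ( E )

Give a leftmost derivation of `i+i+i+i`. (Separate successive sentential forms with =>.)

E => E+V   [E ::= E + V]
E+V => E+V+V   [E ::= E + V]
E+V+V => E+V+V+V   [E ::= E + V]
E+V+V+V => V+V+V+V   [E ::= V]
V+V+V+V => i+V+V+V   [V ::= i]
i+V+V+V => i+i+V+V   [V ::= i]
i+i+V+V => i+i+i+V   [V ::= i]
i+i+i+V => i+i+i+i   [V ::= i]

E=>E+V=>E+V+V=>E+V+V+V=>V+V+V+V=>i+V+V+V=>i+i+V+V=>i+i+i+V=>i+i+i+i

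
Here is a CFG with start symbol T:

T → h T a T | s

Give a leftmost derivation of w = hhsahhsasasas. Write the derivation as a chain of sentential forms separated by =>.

T => hTaT   [T → h T a T]
hTaT => hhTaTaT   [T → h T a T]
hhTaTaT => hhsaTaT   [T → s]
hhsaTaT => hhsahTaTaT   [T → h T a T]
hhsahTaTaT => hhsahhTaTaTaT   [T → h T a T]
hhsahhTaTaTaT => hhsahhsaTaTaT   [T → s]
hhsahhsaTaTaT => hhsahhsasaTaT   [T → s]
hhsahhsasaTaT => hhsahhsasasaT   [T → s]
hhsahhsasasaT => hhsahhsasasas   [T → s]

T => hTaT => hhTaTaT => hhsaTaT => hhsahTaTaT => hhsahhTaTaTaT => hhsahhsaTaTaT => hhsahhsasaTaT => hhsahhsasasaT => hhsahhsasasas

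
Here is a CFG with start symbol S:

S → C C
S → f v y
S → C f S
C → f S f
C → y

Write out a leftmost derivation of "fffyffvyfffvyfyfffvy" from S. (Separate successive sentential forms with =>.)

S => CfS   [S → C f S]
CfS => fSffS   [C → f S f]
fSffS => fCCffS   [S → C C]
fCCffS => ffSfCffS   [C → f S f]
ffSfCffS => ffCfSfCffS   [S → C f S]
ffCfSfCffS => fffSffSfCffS   [C → f S f]
fffSffSfCffS => fffCfSffSfCffS   [S → C f S]
fffCfSffSfCffS => fffyfSffSfCffS   [C → y]
fffyfSffSfCffS => fffyffvyffSfCffS   [S → f v y]
fffyffvyffSfCffS => fffyffvyfffvyfCffS   [S → f v y]
fffyffvyfffvyfCffS => fffyffvyfffvyfyffS   [C → y]
fffyffvyfffvyfyffS => fffyffvyfffvyfyfffvy   [S → f v y]

S => CfS => fSffS => fCCffS => ffSfCffS => ffCfSfCffS => fffSffSfCffS => fffCfSffSfCffS => fffyfSffSfCffS => fffyffvyffSfCffS => fffyffvyfffvyfCffS => fffyffvyfffvyfyffS => fffyffvyfffvyfyfffvy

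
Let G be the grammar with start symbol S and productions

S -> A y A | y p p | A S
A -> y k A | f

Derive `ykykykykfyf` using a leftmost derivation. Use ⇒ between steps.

S⇒AyA⇒ykAyA⇒ykykAyA⇒ykykykAyA⇒ykykykykAyA⇒ykykykykfyA⇒ykykykykfyf

S ⇒ AyA   [S -> A y A]
AyA ⇒ ykAyA   [A -> y k A]
ykAyA ⇒ ykykAyA   [A -> y k A]
ykykAyA ⇒ ykykykAyA   [A -> y k A]
ykykykAyA ⇒ ykykykykAyA   [A -> y k A]
ykykykykAyA ⇒ ykykykykfyA   [A -> f]
ykykykykfyA ⇒ ykykykykfyf   [A -> f]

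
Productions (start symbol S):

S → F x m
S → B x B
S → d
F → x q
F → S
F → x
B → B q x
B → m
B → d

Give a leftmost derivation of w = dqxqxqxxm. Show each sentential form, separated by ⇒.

S ⇒ BxB ⇒ BqxxB ⇒ BqxqxxB ⇒ BqxqxqxxB ⇒ dqxqxqxxB ⇒ dqxqxqxxm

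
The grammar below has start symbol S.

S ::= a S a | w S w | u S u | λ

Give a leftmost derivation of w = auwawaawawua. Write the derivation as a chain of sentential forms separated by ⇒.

S ⇒ aSa ⇒ auSua ⇒ auwSwua ⇒ auwaSawua ⇒ auwawSwawua ⇒ auwawaSawawua ⇒ auwawaawawua

S ⇒ aSa   [S ::= a S a]
aSa ⇒ auSua   [S ::= u S u]
auSua ⇒ auwSwua   [S ::= w S w]
auwSwua ⇒ auwaSawua   [S ::= a S a]
auwaSawua ⇒ auwawSwawua   [S ::= w S w]
auwawSwawua ⇒ auwawaSawawua   [S ::= a S a]
auwawaSawawua ⇒ auwawaawawua   [S ::= λ]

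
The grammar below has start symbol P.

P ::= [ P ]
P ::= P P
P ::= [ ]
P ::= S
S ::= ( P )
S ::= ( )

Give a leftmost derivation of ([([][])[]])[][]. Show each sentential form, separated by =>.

P => PP => PPP => SPP => (P)PP => ([P])PP => ([PP])PP => ([SP])PP => ([(P)P])PP => ([(PP)P])PP => ([([]P)P])PP => ([([][])P])PP => ([([][])[]])PP => ([([][])[]])[]P => ([([][])[]])[][]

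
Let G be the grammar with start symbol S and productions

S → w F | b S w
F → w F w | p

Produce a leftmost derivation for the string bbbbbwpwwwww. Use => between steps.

S => bSw   [S → b S w]
bSw => bbSww   [S → b S w]
bbSww => bbbSwww   [S → b S w]
bbbSwww => bbbbSwwww   [S → b S w]
bbbbSwwww => bbbbbSwwwww   [S → b S w]
bbbbbSwwwww => bbbbbwFwwwww   [S → w F]
bbbbbwFwwwww => bbbbbwpwwwww   [F → p]

S=>bSw=>bbSww=>bbbSwww=>bbbbSwwww=>bbbbbSwwwww=>bbbbbwFwwwww=>bbbbbwpwwwww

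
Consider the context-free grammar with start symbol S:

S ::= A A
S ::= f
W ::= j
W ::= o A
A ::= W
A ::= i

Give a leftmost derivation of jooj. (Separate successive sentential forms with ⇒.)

S⇒AA⇒WA⇒jA⇒jW⇒joA⇒joW⇒jooA⇒jooW⇒jooj

S ⇒ AA   [S ::= A A]
AA ⇒ WA   [A ::= W]
WA ⇒ jA   [W ::= j]
jA ⇒ jW   [A ::= W]
jW ⇒ joA   [W ::= o A]
joA ⇒ joW   [A ::= W]
joW ⇒ jooA   [W ::= o A]
jooA ⇒ jooW   [A ::= W]
jooW ⇒ jooj   [W ::= j]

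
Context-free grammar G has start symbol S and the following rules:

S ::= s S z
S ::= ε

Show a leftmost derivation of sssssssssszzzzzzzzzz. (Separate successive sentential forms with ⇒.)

S ⇒ sSz   [S ::= s S z]
sSz ⇒ ssSzz   [S ::= s S z]
ssSzz ⇒ sssSzzz   [S ::= s S z]
sssSzzz ⇒ ssssSzzzz   [S ::= s S z]
ssssSzzzz ⇒ sssssSzzzzz   [S ::= s S z]
sssssSzzzzz ⇒ ssssssSzzzzzz   [S ::= s S z]
ssssssSzzzzzz ⇒ sssssssSzzzzzzz   [S ::= s S z]
sssssssSzzzzzzz ⇒ ssssssssSzzzzzzzz   [S ::= s S z]
ssssssssSzzzzzzzz ⇒ sssssssssSzzzzzzzzz   [S ::= s S z]
sssssssssSzzzzzzzzz ⇒ ssssssssssSzzzzzzzzzz   [S ::= s S z]
ssssssssssSzzzzzzzzzz ⇒ sssssssssszzzzzzzzzz   [S ::= ε]

S ⇒ sSz ⇒ ssSzz ⇒ sssSzzz ⇒ ssssSzzzz ⇒ sssssSzzzzz ⇒ ssssssSzzzzzz ⇒ sssssssSzzzzzzz ⇒ ssssssssSzzzzzzzz ⇒ sssssssssSzzzzzzzzz ⇒ ssssssssssSzzzzzzzzzz ⇒ sssssssssszzzzzzzzzz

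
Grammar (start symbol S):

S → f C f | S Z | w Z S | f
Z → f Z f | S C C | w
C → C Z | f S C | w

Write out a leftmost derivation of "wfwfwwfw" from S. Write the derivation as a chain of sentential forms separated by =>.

S => SZ   [S → S Z]
SZ => wZSZ   [S → w Z S]
wZSZ => wSCCSZ   [Z → S C C]
wSCCSZ => wfCfCCSZ   [S → f C f]
wfCfCCSZ => wfwfCCSZ   [C → w]
wfwfCCSZ => wfwfwCSZ   [C → w]
wfwfwCSZ => wfwfwwSZ   [C → w]
wfwfwwSZ => wfwfwwfZ   [S → f]
wfwfwwfZ => wfwfwwfw   [Z → w]

S=>SZ=>wZSZ=>wSCCSZ=>wfCfCCSZ=>wfwfCCSZ=>wfwfwCSZ=>wfwfwwSZ=>wfwfwwfZ=>wfwfwwfw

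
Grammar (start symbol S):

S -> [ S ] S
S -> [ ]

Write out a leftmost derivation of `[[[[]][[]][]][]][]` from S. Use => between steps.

S=>[S]S=>[[S]S]S=>[[[S]S]S]S=>[[[[]]S]S]S=>[[[[]][S]S]S]S=>[[[[]][[]]S]S]S=>[[[[]][[]][]]S]S=>[[[[]][[]][]][]]S=>[[[[]][[]][]][]][]

S => [S]S   [S -> [ S ] S]
[S]S => [[S]S]S   [S -> [ S ] S]
[[S]S]S => [[[S]S]S]S   [S -> [ S ] S]
[[[S]S]S]S => [[[[]]S]S]S   [S -> [ ]]
[[[[]]S]S]S => [[[[]][S]S]S]S   [S -> [ S ] S]
[[[[]][S]S]S]S => [[[[]][[]]S]S]S   [S -> [ ]]
[[[[]][[]]S]S]S => [[[[]][[]][]]S]S   [S -> [ ]]
[[[[]][[]][]]S]S => [[[[]][[]][]][]]S   [S -> [ ]]
[[[[]][[]][]][]]S => [[[[]][[]][]][]][]   [S -> [ ]]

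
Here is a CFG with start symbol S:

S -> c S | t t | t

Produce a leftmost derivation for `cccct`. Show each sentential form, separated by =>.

S => cS => ccS => cccS => ccccS => cccct

S => cS   [S -> c S]
cS => ccS   [S -> c S]
ccS => cccS   [S -> c S]
cccS => ccccS   [S -> c S]
ccccS => cccct   [S -> t]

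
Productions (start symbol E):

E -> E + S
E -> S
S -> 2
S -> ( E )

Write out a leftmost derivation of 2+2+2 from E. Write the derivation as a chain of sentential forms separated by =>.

E => E+S => E+S+S => S+S+S => 2+S+S => 2+2+S => 2+2+2

E => E+S   [E -> E + S]
E+S => E+S+S   [E -> E + S]
E+S+S => S+S+S   [E -> S]
S+S+S => 2+S+S   [S -> 2]
2+S+S => 2+2+S   [S -> 2]
2+2+S => 2+2+2   [S -> 2]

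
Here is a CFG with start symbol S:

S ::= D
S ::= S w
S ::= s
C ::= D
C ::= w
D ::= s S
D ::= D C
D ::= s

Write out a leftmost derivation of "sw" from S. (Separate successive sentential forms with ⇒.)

S⇒D⇒DC⇒sC⇒sw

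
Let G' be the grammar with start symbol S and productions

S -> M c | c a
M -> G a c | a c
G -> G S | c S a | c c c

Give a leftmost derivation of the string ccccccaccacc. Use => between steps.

S => Mc => Gacc => GSacc => cccSacc => cccMcacc => cccGaccacc => ccccccaccacc

S => Mc   [S -> M c]
Mc => Gacc   [M -> G a c]
Gacc => GSacc   [G -> G S]
GSacc => cccSacc   [G -> c c c]
cccSacc => cccMcacc   [S -> M c]
cccMcacc => cccGaccacc   [M -> G a c]
cccGaccacc => ccccccaccacc   [G -> c c c]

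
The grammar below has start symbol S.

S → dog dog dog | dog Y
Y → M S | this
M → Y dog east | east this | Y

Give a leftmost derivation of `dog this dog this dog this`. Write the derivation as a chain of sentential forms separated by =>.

S => dog Y => dog M S => dog Y S => dog M S S => dog Y S S => dog this S S => dog this dog Y S => dog this dog this S => dog this dog this dog Y => dog this dog this dog this

S => dog Y   [S → dog Y]
dog Y => dog M S   [Y → M S]
dog M S => dog Y S   [M → Y]
dog Y S => dog M S S   [Y → M S]
dog M S S => dog Y S S   [M → Y]
dog Y S S => dog this S S   [Y → this]
dog this S S => dog this dog Y S   [S → dog Y]
dog this dog Y S => dog this dog this S   [Y → this]
dog this dog this S => dog this dog this dog Y   [S → dog Y]
dog this dog this dog Y => dog this dog this dog this   [Y → this]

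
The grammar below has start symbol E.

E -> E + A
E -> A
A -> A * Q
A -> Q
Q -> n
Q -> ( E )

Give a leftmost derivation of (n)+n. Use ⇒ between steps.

E⇒E+A⇒A+A⇒Q+A⇒(E)+A⇒(A)+A⇒(Q)+A⇒(n)+A⇒(n)+Q⇒(n)+n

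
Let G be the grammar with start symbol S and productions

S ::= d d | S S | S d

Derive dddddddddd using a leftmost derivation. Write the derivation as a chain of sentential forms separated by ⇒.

S⇒SS⇒SSS⇒SSSS⇒SSSSS⇒ddSSSS⇒ddddSSS⇒ddddddSS⇒ddddddddS⇒dddddddddd

S ⇒ SS   [S ::= S S]
SS ⇒ SSS   [S ::= S S]
SSS ⇒ SSSS   [S ::= S S]
SSSS ⇒ SSSSS   [S ::= S S]
SSSSS ⇒ ddSSSS   [S ::= d d]
ddSSSS ⇒ ddddSSS   [S ::= d d]
ddddSSS ⇒ ddddddSS   [S ::= d d]
ddddddSS ⇒ ddddddddS   [S ::= d d]
ddddddddS ⇒ dddddddddd   [S ::= d d]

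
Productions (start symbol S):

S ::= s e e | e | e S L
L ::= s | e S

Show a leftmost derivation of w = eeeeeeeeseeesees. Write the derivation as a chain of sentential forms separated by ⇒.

S ⇒ eSL ⇒ eeL ⇒ eeeS ⇒ eeeeSL ⇒ eeeeeSLL ⇒ eeeeeeSLLL ⇒ eeeeeeeLLL ⇒ eeeeeeeeSLL ⇒ eeeeeeeeseeLL ⇒ eeeeeeeeseeeSL ⇒ eeeeeeeeseeeseeL ⇒ eeeeeeeeseeesees

S ⇒ eSL   [S ::= e S L]
eSL ⇒ eeL   [S ::= e]
eeL ⇒ eeeS   [L ::= e S]
eeeS ⇒ eeeeSL   [S ::= e S L]
eeeeSL ⇒ eeeeeSLL   [S ::= e S L]
eeeeeSLL ⇒ eeeeeeSLLL   [S ::= e S L]
eeeeeeSLLL ⇒ eeeeeeeLLL   [S ::= e]
eeeeeeeLLL ⇒ eeeeeeeeSLL   [L ::= e S]
eeeeeeeeSLL ⇒ eeeeeeeeseeLL   [S ::= s e e]
eeeeeeeeseeLL ⇒ eeeeeeeeseeeSL   [L ::= e S]
eeeeeeeeseeeSL ⇒ eeeeeeeeseeeseeL   [S ::= s e e]
eeeeeeeeseeeseeL ⇒ eeeeeeeeseeesees   [L ::= s]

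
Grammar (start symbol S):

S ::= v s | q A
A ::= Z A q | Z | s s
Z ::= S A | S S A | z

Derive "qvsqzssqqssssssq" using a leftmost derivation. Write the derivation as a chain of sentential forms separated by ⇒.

S ⇒ qA   [S ::= q A]
qA ⇒ qZAq   [A ::= Z A q]
qZAq ⇒ qSAAq   [Z ::= S A]
qSAAq ⇒ qvsAAq   [S ::= v s]
qvsAAq ⇒ qvsZAq   [A ::= Z]
qvsZAq ⇒ qvsSSAAq   [Z ::= S S A]
qvsSSAAq ⇒ qvsqASAAq   [S ::= q A]
qvsqASAAq ⇒ qvsqZAqSAAq   [A ::= Z A q]
qvsqZAqSAAq ⇒ qvsqzAqSAAq   [Z ::= z]
qvsqzAqSAAq ⇒ qvsqzssqSAAq   [A ::= s s]
qvsqzssqSAAq ⇒ qvsqzssqqAAAq   [S ::= q A]
qvsqzssqqAAAq ⇒ qvsqzssqqssAAq   [A ::= s s]
qvsqzssqqssAAq ⇒ qvsqzssqqssssAq   [A ::= s s]
qvsqzssqqssssAq ⇒ qvsqzssqqssssssq   [A ::= s s]

S ⇒ qA ⇒ qZAq ⇒ qSAAq ⇒ qvsAAq ⇒ qvsZAq ⇒ qvsSSAAq ⇒ qvsqASAAq ⇒ qvsqZAqSAAq ⇒ qvsqzAqSAAq ⇒ qvsqzssqSAAq ⇒ qvsqzssqqAAAq ⇒ qvsqzssqqssAAq ⇒ qvsqzssqqssssAq ⇒ qvsqzssqqssssssq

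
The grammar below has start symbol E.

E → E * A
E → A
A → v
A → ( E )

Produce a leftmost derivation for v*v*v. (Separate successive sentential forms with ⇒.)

E ⇒ E*A   [E → E * A]
E*A ⇒ E*A*A   [E → E * A]
E*A*A ⇒ A*A*A   [E → A]
A*A*A ⇒ v*A*A   [A → v]
v*A*A ⇒ v*v*A   [A → v]
v*v*A ⇒ v*v*v   [A → v]

E⇒E*A⇒E*A*A⇒A*A*A⇒v*A*A⇒v*v*A⇒v*v*v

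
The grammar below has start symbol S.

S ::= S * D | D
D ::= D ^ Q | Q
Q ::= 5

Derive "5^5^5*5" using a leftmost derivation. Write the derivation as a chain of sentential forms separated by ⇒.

S ⇒ S*D ⇒ D*D ⇒ D^Q*D ⇒ D^Q^Q*D ⇒ Q^Q^Q*D ⇒ 5^Q^Q*D ⇒ 5^5^Q*D ⇒ 5^5^5*D ⇒ 5^5^5*Q ⇒ 5^5^5*5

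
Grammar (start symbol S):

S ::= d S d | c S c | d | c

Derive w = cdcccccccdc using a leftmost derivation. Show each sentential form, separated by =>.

S => cSc => cdSdc => cdcScdc => cdccSccdc => cdcccScccdc => cdcccccccdc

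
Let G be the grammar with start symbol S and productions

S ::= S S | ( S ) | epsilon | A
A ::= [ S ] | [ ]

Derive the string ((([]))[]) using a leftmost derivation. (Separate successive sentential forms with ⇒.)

S ⇒ (S) ⇒ (SS) ⇒ ((S)S) ⇒ (((S))S) ⇒ (((A))S) ⇒ ((([]))S) ⇒ ((([]))A) ⇒ ((([]))[])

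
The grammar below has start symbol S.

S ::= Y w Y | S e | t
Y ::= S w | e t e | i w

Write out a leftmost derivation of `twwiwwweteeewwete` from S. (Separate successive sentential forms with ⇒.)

S ⇒ YwY ⇒ SwwY ⇒ SewwY ⇒ SeewwY ⇒ YwYeewwY ⇒ SwwYeewwY ⇒ YwYwwYeewwY ⇒ SwwYwwYeewwY ⇒ twwYwwYeewwY ⇒ twwiwwwYeewwY ⇒ twwiwwweteeewwY ⇒ twwiwwweteeewwete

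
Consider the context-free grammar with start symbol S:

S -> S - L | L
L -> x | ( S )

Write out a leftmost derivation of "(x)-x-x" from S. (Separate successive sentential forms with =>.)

S => S-L   [S -> S - L]
S-L => S-L-L   [S -> S - L]
S-L-L => L-L-L   [S -> L]
L-L-L => (S)-L-L   [L -> ( S )]
(S)-L-L => (L)-L-L   [S -> L]
(L)-L-L => (x)-L-L   [L -> x]
(x)-L-L => (x)-x-L   [L -> x]
(x)-x-L => (x)-x-x   [L -> x]

S => S-L => S-L-L => L-L-L => (S)-L-L => (L)-L-L => (x)-L-L => (x)-x-L => (x)-x-x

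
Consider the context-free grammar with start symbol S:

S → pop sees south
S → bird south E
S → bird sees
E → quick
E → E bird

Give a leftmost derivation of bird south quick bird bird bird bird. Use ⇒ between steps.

S ⇒ bird south E ⇒ bird south E bird ⇒ bird south E bird bird ⇒ bird south E bird bird bird ⇒ bird south E bird bird bird bird ⇒ bird south quick bird bird bird bird

S ⇒ bird south E   [S → bird south E]
bird south E ⇒ bird south E bird   [E → E bird]
bird south E bird ⇒ bird south E bird bird   [E → E bird]
bird south E bird bird ⇒ bird south E bird bird bird   [E → E bird]
bird south E bird bird bird ⇒ bird south E bird bird bird bird   [E → E bird]
bird south E bird bird bird bird ⇒ bird south quick bird bird bird bird   [E → quick]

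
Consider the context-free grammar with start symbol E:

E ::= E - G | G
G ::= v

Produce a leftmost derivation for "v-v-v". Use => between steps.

E => E-G => E-G-G => G-G-G => v-G-G => v-v-G => v-v-v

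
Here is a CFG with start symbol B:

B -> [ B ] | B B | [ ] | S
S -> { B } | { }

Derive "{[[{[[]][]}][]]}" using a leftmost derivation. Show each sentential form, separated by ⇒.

B ⇒ S   [B -> S]
S ⇒ {B}   [S -> { B }]
{B} ⇒ {[B]}   [B -> [ B ]]
{[B]} ⇒ {[BB]}   [B -> B B]
{[BB]} ⇒ {[[B]B]}   [B -> [ B ]]
{[[B]B]} ⇒ {[[S]B]}   [B -> S]
{[[S]B]} ⇒ {[[{B}]B]}   [S -> { B }]
{[[{B}]B]} ⇒ {[[{BB}]B]}   [B -> B B]
{[[{BB}]B]} ⇒ {[[{[B]B}]B]}   [B -> [ B ]]
{[[{[B]B}]B]} ⇒ {[[{[[]]B}]B]}   [B -> [ ]]
{[[{[[]]B}]B]} ⇒ {[[{[[]][]}]B]}   [B -> [ ]]
{[[{[[]][]}]B]} ⇒ {[[{[[]][]}][]]}   [B -> [ ]]

B ⇒ S ⇒ {B} ⇒ {[B]} ⇒ {[BB]} ⇒ {[[B]B]} ⇒ {[[S]B]} ⇒ {[[{B}]B]} ⇒ {[[{BB}]B]} ⇒ {[[{[B]B}]B]} ⇒ {[[{[[]]B}]B]} ⇒ {[[{[[]][]}]B]} ⇒ {[[{[[]][]}][]]}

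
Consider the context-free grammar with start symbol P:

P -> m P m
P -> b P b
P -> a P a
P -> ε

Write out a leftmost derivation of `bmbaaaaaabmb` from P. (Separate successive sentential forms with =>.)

P => bPb => bmPmb => bmbPbmb => bmbaPabmb => bmbaaPaabmb => bmbaaaPaaabmb => bmbaaaaaabmb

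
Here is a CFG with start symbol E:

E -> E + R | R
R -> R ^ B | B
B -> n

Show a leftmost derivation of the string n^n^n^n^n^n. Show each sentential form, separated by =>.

E => R   [E -> R]
R => R^B   [R -> R ^ B]
R^B => R^B^B   [R -> R ^ B]
R^B^B => R^B^B^B   [R -> R ^ B]
R^B^B^B => R^B^B^B^B   [R -> R ^ B]
R^B^B^B^B => R^B^B^B^B^B   [R -> R ^ B]
R^B^B^B^B^B => B^B^B^B^B^B   [R -> B]
B^B^B^B^B^B => n^B^B^B^B^B   [B -> n]
n^B^B^B^B^B => n^n^B^B^B^B   [B -> n]
n^n^B^B^B^B => n^n^n^B^B^B   [B -> n]
n^n^n^B^B^B => n^n^n^n^B^B   [B -> n]
n^n^n^n^B^B => n^n^n^n^n^B   [B -> n]
n^n^n^n^n^B => n^n^n^n^n^n   [B -> n]

E=>R=>R^B=>R^B^B=>R^B^B^B=>R^B^B^B^B=>R^B^B^B^B^B=>B^B^B^B^B^B=>n^B^B^B^B^B=>n^n^B^B^B^B=>n^n^n^B^B^B=>n^n^n^n^B^B=>n^n^n^n^n^B=>n^n^n^n^n^n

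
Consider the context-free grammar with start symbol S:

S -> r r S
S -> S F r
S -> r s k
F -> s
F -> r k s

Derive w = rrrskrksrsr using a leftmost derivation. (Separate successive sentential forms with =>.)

S => SFr   [S -> S F r]
SFr => rrSFr   [S -> r r S]
rrSFr => rrSFrFr   [S -> S F r]
rrSFrFr => rrrskFrFr   [S -> r s k]
rrrskFrFr => rrrskrksrFr   [F -> r k s]
rrrskrksrFr => rrrskrksrsr   [F -> s]

S=>SFr=>rrSFr=>rrSFrFr=>rrrskFrFr=>rrrskrksrFr=>rrrskrksrsr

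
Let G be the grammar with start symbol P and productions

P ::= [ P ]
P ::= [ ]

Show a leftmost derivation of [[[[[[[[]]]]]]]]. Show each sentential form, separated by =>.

P => [P] => [[P]] => [[[P]]] => [[[[P]]]] => [[[[[P]]]]] => [[[[[[P]]]]]] => [[[[[[[P]]]]]]] => [[[[[[[[]]]]]]]]

P => [P]   [P ::= [ P ]]
[P] => [[P]]   [P ::= [ P ]]
[[P]] => [[[P]]]   [P ::= [ P ]]
[[[P]]] => [[[[P]]]]   [P ::= [ P ]]
[[[[P]]]] => [[[[[P]]]]]   [P ::= [ P ]]
[[[[[P]]]]] => [[[[[[P]]]]]]   [P ::= [ P ]]
[[[[[[P]]]]]] => [[[[[[[P]]]]]]]   [P ::= [ P ]]
[[[[[[[P]]]]]]] => [[[[[[[[]]]]]]]]   [P ::= [ ]]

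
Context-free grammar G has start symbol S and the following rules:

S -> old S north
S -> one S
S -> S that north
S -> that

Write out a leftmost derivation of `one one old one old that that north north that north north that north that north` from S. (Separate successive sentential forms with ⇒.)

S ⇒ S that north ⇒ S that north that north ⇒ one S that north that north ⇒ one one S that north that north ⇒ one one old S north that north that north ⇒ one one old S that north north that north that north ⇒ one one old one S that north north that north that north ⇒ one one old one old S north that north north that north that north ⇒ one one old one old S that north north that north north that north that north ⇒ one one old one old that that north north that north north that north that north

S ⇒ S that north   [S -> S that north]
S that north ⇒ S that north that north   [S -> S that north]
S that north that north ⇒ one S that north that north   [S -> one S]
one S that north that north ⇒ one one S that north that north   [S -> one S]
one one S that north that north ⇒ one one old S north that north that north   [S -> old S north]
one one old S north that north that north ⇒ one one old S that north north that north that north   [S -> S that north]
one one old S that north north that north that north ⇒ one one old one S that north north that north that north   [S -> one S]
one one old one S that north north that north that north ⇒ one one old one old S north that north north that north that north   [S -> old S north]
one one old one old S north that north north that north that north ⇒ one one old one old S that north north that north north that north that north   [S -> S that north]
one one old one old S that north north that north north that north that north ⇒ one one old one old that that north north that north north that north that north   [S -> that]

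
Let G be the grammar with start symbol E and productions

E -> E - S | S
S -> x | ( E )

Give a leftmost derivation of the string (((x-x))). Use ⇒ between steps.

E ⇒ S   [E -> S]
S ⇒ (E)   [S -> ( E )]
(E) ⇒ (S)   [E -> S]
(S) ⇒ ((E))   [S -> ( E )]
((E)) ⇒ ((S))   [E -> S]
((S)) ⇒ (((E)))   [S -> ( E )]
(((E))) ⇒ (((E-S)))   [E -> E - S]
(((E-S))) ⇒ (((S-S)))   [E -> S]
(((S-S))) ⇒ (((x-S)))   [S -> x]
(((x-S))) ⇒ (((x-x)))   [S -> x]

E ⇒ S ⇒ (E) ⇒ (S) ⇒ ((E)) ⇒ ((S)) ⇒ (((E))) ⇒ (((E-S))) ⇒ (((S-S))) ⇒ (((x-S))) ⇒ (((x-x)))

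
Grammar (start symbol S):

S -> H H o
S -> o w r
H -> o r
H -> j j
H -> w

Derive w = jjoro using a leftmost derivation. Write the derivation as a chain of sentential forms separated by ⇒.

S⇒HHo⇒jjHo⇒jjoro

S ⇒ HHo   [S -> H H o]
HHo ⇒ jjHo   [H -> j j]
jjHo ⇒ jjoro   [H -> o r]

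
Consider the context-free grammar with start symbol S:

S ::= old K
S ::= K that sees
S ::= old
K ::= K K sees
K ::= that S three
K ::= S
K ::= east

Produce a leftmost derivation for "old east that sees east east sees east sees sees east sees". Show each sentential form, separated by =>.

S => old K => old K K sees => old K K sees K sees => old S K sees K sees => old K that sees K sees K sees => old east that sees K sees K sees => old east that sees K K sees sees K sees => old east that sees K K sees K sees sees K sees => old east that sees east K sees K sees sees K sees => old east that sees east east sees K sees sees K sees => old east that sees east east sees east sees sees K sees => old east that sees east east sees east sees sees east sees

S => old K   [S ::= old K]
old K => old K K sees   [K ::= K K sees]
old K K sees => old K K sees K sees   [K ::= K K sees]
old K K sees K sees => old S K sees K sees   [K ::= S]
old S K sees K sees => old K that sees K sees K sees   [S ::= K that sees]
old K that sees K sees K sees => old east that sees K sees K sees   [K ::= east]
old east that sees K sees K sees => old east that sees K K sees sees K sees   [K ::= K K sees]
old east that sees K K sees sees K sees => old east that sees K K sees K sees sees K sees   [K ::= K K sees]
old east that sees K K sees K sees sees K sees => old east that sees east K sees K sees sees K sees   [K ::= east]
old east that sees east K sees K sees sees K sees => old east that sees east east sees K sees sees K sees   [K ::= east]
old east that sees east east sees K sees sees K sees => old east that sees east east sees east sees sees K sees   [K ::= east]
old east that sees east east sees east sees sees K sees => old east that sees east east sees east sees sees east sees   [K ::= east]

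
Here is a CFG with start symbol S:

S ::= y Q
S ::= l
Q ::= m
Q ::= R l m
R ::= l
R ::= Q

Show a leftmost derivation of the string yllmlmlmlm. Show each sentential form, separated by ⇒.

S⇒yQ⇒yRlm⇒yQlm⇒yRlmlm⇒yQlmlm⇒yRlmlmlm⇒yQlmlmlm⇒yRlmlmlmlm⇒yllmlmlmlm

S ⇒ yQ   [S ::= y Q]
yQ ⇒ yRlm   [Q ::= R l m]
yRlm ⇒ yQlm   [R ::= Q]
yQlm ⇒ yRlmlm   [Q ::= R l m]
yRlmlm ⇒ yQlmlm   [R ::= Q]
yQlmlm ⇒ yRlmlmlm   [Q ::= R l m]
yRlmlmlm ⇒ yQlmlmlm   [R ::= Q]
yQlmlmlm ⇒ yRlmlmlmlm   [Q ::= R l m]
yRlmlmlmlm ⇒ yllmlmlmlm   [R ::= l]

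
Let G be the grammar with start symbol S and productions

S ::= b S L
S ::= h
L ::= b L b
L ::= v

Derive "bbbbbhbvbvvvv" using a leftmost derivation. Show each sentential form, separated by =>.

S => bSL => bbSLL => bbbSLLL => bbbbSLLLL => bbbbbSLLLLL => bbbbbhLLLLL => bbbbbhbLbLLLL => bbbbbhbvbLLLL => bbbbbhbvbvLLL => bbbbbhbvbvvLL => bbbbbhbvbvvvL => bbbbbhbvbvvvv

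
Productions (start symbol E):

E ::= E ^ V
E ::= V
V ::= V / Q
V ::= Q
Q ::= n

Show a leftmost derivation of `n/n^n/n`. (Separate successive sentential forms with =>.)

E => E^V   [E ::= E ^ V]
E^V => V^V   [E ::= V]
V^V => V/Q^V   [V ::= V / Q]
V/Q^V => Q/Q^V   [V ::= Q]
Q/Q^V => n/Q^V   [Q ::= n]
n/Q^V => n/n^V   [Q ::= n]
n/n^V => n/n^V/Q   [V ::= V / Q]
n/n^V/Q => n/n^Q/Q   [V ::= Q]
n/n^Q/Q => n/n^n/Q   [Q ::= n]
n/n^n/Q => n/n^n/n   [Q ::= n]

E=>E^V=>V^V=>V/Q^V=>Q/Q^V=>n/Q^V=>n/n^V=>n/n^V/Q=>n/n^Q/Q=>n/n^n/Q=>n/n^n/n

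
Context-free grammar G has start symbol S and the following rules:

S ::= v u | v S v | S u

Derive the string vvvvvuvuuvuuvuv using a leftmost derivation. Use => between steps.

S => vSv => vSuv => vvSvuv => vvSuvuv => vvSuuvuv => vvvSvuuvuv => vvvSuvuuvuv => vvvSuuvuuvuv => vvvvSvuuvuuvuv => vvvvvuvuuvuuvuv

S => vSv   [S ::= v S v]
vSv => vSuv   [S ::= S u]
vSuv => vvSvuv   [S ::= v S v]
vvSvuv => vvSuvuv   [S ::= S u]
vvSuvuv => vvSuuvuv   [S ::= S u]
vvSuuvuv => vvvSvuuvuv   [S ::= v S v]
vvvSvuuvuv => vvvSuvuuvuv   [S ::= S u]
vvvSuvuuvuv => vvvSuuvuuvuv   [S ::= S u]
vvvSuuvuuvuv => vvvvSvuuvuuvuv   [S ::= v S v]
vvvvSvuuvuuvuv => vvvvvuvuuvuuvuv   [S ::= v u]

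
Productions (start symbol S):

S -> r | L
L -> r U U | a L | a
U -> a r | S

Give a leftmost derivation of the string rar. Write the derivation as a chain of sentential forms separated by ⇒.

S⇒L⇒rUU⇒rSU⇒rLU⇒raU⇒raS⇒rar

S ⇒ L   [S -> L]
L ⇒ rUU   [L -> r U U]
rUU ⇒ rSU   [U -> S]
rSU ⇒ rLU   [S -> L]
rLU ⇒ raU   [L -> a]
raU ⇒ raS   [U -> S]
raS ⇒ rar   [S -> r]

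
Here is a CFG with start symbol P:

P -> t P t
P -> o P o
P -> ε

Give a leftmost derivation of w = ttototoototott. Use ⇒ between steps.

P ⇒ tPt ⇒ ttPtt ⇒ ttoPott ⇒ ttotPtott ⇒ ttotoPotott ⇒ ttototPtotott ⇒ ttototoPototott ⇒ ttototoototott

P ⇒ tPt   [P -> t P t]
tPt ⇒ ttPtt   [P -> t P t]
ttPtt ⇒ ttoPott   [P -> o P o]
ttoPott ⇒ ttotPtott   [P -> t P t]
ttotPtott ⇒ ttotoPotott   [P -> o P o]
ttotoPotott ⇒ ttototPtotott   [P -> t P t]
ttototPtotott ⇒ ttototoPototott   [P -> o P o]
ttototoPototott ⇒ ttototoototott   [P -> ε]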